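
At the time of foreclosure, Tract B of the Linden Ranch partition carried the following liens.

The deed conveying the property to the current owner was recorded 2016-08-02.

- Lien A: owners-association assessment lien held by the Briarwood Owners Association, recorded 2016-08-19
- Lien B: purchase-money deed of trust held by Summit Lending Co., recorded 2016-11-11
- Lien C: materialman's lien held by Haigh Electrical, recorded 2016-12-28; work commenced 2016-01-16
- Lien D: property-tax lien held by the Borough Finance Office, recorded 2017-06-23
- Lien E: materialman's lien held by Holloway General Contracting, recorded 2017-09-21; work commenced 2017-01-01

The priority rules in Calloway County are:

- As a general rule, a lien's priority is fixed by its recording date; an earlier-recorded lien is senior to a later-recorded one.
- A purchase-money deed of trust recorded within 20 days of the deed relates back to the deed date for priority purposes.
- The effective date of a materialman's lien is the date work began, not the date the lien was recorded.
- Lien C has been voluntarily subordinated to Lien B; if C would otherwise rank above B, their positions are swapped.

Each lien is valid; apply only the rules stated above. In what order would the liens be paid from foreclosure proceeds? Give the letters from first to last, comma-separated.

B, A, C, E, D

Adjusting effective dates: B was recorded 101 days after the deed — beyond 20 days — so no relation-back applies; C relates back to 2016-01-16 (work commenced); E relates back to 2017-01-01 (work commenced).
By effective date, earliest first: C (2016-01-16), A (2016-08-19), B (2016-11-11), E (2017-01-01), D (2017-06-23).
C would otherwise be senior to B, so under the subordination agreement C and B exchange positions.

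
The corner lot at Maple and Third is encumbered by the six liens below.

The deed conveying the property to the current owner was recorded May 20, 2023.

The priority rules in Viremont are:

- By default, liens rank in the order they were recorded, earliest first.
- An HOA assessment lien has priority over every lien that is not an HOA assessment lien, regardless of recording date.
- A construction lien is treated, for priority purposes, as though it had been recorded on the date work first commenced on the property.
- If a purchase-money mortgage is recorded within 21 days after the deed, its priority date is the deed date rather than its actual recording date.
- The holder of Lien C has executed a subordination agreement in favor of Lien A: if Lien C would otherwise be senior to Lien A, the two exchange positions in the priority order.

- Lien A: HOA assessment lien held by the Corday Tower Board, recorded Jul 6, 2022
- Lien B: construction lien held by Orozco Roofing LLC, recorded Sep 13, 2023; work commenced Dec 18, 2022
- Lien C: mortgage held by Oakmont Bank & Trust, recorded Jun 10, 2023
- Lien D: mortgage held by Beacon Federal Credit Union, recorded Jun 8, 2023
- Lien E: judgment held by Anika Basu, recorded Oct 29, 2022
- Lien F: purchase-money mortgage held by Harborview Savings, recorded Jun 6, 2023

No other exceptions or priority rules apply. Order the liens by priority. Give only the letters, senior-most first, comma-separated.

First, effective dates: B relates back to Dec 18, 2022 (work commenced); F was recorded within the 21-day window, so its effective date is the deed date May 20, 2023.
A is an HOA assessment lien and takes priority over every other lien.
Remaining liens by effective date: E (Oct 29, 2022), B (Dec 18, 2022), F (May 20, 2023), D (Jun 8, 2023), C (Jun 10, 2023).
C is already junior to A, so the subordination agreement changes nothing.

A, E, B, F, D, C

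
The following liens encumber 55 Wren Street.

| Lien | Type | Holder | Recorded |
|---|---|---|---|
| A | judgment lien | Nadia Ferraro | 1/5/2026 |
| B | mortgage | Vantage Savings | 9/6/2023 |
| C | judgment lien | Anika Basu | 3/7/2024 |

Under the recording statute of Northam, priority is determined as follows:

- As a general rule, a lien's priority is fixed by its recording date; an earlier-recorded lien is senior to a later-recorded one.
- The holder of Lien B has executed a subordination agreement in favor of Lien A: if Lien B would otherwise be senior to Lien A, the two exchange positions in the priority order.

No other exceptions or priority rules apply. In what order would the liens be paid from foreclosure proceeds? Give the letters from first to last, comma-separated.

Ordering by effective date: B (9/6/2023), C (3/7/2024), A (1/5/2026).
B would otherwise be senior to A, so under the subordination agreement B and A exchange positions.

A, C, B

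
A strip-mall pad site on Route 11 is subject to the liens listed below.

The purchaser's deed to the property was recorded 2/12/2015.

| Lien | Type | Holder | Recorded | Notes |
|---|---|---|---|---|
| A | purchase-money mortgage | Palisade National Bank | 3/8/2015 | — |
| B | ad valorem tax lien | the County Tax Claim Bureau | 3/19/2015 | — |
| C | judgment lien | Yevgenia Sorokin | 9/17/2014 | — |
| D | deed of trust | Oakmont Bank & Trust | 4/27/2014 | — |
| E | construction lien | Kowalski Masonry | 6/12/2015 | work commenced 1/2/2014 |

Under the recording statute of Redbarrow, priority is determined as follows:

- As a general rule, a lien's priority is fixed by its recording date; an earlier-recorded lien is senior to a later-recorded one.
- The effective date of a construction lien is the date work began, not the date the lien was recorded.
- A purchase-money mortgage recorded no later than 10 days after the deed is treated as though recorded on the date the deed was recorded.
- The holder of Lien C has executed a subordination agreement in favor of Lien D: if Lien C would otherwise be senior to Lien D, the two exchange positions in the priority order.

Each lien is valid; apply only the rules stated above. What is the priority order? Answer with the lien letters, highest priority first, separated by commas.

E, D, C, A, B

First, effective dates: A was recorded 24 days after the deed — beyond 10 days — so no relation-back applies; E relates back to 1/2/2014 (work commenced).
Sorted by effective date: E (1/2/2014), D (4/27/2014), C (9/17/2014), A (3/8/2015), B (3/19/2015).
C already ranks below D; the subordination has no effect.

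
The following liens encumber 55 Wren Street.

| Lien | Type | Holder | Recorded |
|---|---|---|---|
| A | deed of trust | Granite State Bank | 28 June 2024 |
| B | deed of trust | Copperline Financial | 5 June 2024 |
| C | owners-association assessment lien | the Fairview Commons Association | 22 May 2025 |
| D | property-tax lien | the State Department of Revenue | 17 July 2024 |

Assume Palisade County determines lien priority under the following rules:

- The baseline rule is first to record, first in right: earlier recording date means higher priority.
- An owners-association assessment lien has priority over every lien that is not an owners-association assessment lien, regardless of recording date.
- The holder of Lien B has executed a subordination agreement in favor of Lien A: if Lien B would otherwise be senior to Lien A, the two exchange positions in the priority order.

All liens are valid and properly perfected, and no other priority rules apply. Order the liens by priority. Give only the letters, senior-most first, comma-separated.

C, A, B, D

C is an owners-association assessment lien, so it outranks all other liens regardless of date.
Among the remaining liens, by effective date: B (5 June 2024), A (28 June 2024), D (17 July 2024).
Because B would otherwise rank above A, the subordination swaps them.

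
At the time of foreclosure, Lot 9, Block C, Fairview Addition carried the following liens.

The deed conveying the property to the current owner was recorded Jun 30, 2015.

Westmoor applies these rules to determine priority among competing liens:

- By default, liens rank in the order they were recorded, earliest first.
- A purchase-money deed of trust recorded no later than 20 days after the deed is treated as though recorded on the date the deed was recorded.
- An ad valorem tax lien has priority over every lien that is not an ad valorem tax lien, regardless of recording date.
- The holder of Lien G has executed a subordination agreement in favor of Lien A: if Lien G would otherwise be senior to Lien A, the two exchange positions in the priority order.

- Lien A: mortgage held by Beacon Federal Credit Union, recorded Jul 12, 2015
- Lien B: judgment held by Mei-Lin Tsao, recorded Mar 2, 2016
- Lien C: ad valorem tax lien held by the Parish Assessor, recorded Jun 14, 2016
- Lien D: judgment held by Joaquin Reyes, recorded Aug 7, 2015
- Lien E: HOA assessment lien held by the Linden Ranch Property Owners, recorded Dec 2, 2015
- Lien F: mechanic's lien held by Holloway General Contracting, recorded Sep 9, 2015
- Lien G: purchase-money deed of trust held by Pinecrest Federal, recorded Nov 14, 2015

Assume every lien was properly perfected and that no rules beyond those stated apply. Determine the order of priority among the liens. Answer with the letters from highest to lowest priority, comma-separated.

C, A, D, F, G, E, B

Effective dates: G was recorded 137 days after the deed, outside the 20-day window, so it keeps its recording date.
As an ad valorem tax lien, C is senior to every other lien.
Among the remaining liens, by effective date: A (Jul 12, 2015), D (Aug 7, 2015), F (Sep 9, 2015), G (Nov 14, 2015), E (Dec 2, 2015), B (Mar 2, 2016).
G already ranks below A; the subordination has no effect.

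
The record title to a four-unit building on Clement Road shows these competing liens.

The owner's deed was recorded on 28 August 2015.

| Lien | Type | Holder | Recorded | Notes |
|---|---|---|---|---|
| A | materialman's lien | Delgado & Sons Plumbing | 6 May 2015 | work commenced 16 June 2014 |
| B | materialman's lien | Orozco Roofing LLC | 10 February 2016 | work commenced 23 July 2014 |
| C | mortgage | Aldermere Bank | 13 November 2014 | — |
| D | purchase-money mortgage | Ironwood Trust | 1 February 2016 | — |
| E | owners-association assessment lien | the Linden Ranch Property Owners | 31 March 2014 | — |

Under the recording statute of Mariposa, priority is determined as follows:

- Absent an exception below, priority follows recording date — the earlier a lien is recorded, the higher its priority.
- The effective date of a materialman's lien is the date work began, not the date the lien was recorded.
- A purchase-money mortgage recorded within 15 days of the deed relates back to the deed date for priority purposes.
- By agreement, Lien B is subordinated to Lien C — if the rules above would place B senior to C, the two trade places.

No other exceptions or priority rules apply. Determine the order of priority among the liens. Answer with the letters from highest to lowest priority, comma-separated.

E, A, C, B, D

Effective dates after the stated exceptions: A's effective date is 16 June 2014, when work began; B is treated as recorded 23 July 2014, the work-commencement date; D was recorded 157 days after the deed — beyond 15 days — so no relation-back applies.
Ordering by effective date: E (31 March 2014), A (16 June 2014), B (23 July 2014), C (13 November 2014), D (1 February 2016).
Because B would otherwise rank above C, the subordination swaps them.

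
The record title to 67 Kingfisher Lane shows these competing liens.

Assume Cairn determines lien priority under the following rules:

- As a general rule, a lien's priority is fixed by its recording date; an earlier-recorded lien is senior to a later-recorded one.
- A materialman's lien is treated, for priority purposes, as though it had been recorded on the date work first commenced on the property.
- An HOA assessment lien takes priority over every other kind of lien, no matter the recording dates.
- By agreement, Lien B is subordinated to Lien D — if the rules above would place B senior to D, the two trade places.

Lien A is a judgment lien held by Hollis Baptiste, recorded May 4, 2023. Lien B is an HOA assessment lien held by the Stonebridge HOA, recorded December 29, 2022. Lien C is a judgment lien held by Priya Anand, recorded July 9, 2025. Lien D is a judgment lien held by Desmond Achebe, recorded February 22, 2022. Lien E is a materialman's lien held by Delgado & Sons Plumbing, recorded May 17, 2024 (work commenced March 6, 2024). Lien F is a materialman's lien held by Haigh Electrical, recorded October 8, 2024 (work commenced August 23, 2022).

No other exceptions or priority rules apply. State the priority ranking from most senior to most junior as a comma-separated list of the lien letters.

First, effective dates: E is treated as recorded March 6, 2024, the work-commencement date; F is treated as recorded August 23, 2022, the work-commencement date.
B is an HOA assessment lien and takes priority over every other lien.
Among the remaining liens, by effective date: D (February 22, 2022), F (August 23, 2022), A (May 4, 2023), E (March 6, 2024), C (July 9, 2025).
B would otherwise be senior to D, so under the subordination agreement B and D exchange positions.

D, B, F, A, E, C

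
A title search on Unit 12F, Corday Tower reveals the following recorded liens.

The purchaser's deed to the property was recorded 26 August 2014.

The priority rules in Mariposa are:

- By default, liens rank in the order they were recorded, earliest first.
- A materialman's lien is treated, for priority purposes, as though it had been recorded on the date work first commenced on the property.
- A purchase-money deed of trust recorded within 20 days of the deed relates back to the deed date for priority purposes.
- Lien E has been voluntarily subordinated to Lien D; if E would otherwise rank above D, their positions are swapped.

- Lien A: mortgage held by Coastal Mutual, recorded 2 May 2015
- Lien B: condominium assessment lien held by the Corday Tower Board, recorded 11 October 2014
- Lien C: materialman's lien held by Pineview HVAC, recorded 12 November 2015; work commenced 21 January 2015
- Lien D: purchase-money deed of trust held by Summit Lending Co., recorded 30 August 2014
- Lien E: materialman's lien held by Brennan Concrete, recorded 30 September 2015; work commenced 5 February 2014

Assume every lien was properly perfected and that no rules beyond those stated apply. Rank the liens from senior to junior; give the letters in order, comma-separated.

Effective dates after the stated exceptions: C is treated as recorded 21 January 2015, the work-commencement date; D's effective date is the deed date, 26 August 2014; E is treated as recorded 5 February 2014, the work-commencement date.
By effective date: E (5 February 2014), D (26 August 2014), B (11 October 2014), C (21 January 2015), A (2 May 2015).
E is senior to D before the subordination, so the two trade places.

D, E, B, C, A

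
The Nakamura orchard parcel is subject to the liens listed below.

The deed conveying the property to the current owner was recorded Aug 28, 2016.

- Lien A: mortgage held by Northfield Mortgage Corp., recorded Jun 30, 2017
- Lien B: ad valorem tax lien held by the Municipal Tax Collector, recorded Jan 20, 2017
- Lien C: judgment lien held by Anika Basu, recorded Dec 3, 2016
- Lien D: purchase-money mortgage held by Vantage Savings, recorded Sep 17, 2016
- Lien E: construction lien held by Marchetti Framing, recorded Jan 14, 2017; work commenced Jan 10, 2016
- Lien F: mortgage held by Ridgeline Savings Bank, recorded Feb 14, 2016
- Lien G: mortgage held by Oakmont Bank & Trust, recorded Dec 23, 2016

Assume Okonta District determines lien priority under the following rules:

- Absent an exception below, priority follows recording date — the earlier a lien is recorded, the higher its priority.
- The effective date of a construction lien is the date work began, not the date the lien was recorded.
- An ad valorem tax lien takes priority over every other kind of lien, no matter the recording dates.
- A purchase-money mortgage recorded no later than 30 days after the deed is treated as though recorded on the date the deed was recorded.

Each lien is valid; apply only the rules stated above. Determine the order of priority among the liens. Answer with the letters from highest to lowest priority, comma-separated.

B, E, F, D, C, G, A

First, effective dates: D was recorded within the 30-day window, so its effective date is the deed date Aug 28, 2016; E's effective date is Jan 10, 2016, when work began.
B is an ad valorem tax lien and takes priority over every other lien.
Among the remaining liens, by effective date: E (Jan 10, 2016), F (Feb 14, 2016), D (Aug 28, 2016), C (Dec 3, 2016), G (Dec 23, 2016), A (Jun 30, 2017).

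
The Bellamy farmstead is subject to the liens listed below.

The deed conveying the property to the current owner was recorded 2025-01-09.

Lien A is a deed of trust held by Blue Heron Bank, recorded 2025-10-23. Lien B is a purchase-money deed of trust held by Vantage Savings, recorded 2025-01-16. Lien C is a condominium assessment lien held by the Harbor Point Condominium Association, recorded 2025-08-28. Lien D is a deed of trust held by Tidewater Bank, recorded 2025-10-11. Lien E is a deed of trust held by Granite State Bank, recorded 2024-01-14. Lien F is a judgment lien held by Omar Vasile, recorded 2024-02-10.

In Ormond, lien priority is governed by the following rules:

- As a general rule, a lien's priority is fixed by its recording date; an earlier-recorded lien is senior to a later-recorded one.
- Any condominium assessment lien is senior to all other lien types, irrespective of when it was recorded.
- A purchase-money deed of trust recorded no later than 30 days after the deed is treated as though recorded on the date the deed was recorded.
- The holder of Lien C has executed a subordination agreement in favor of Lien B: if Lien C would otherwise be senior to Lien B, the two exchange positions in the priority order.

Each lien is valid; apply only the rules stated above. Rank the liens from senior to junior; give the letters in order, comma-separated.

B, E, F, C, D, A

Effective dates after the stated exceptions: B's effective date is the deed date, 2025-01-09.
C, as a condominium assessment lien, has superpriority and ranks first.
The other liens, earliest effective date first: E (2024-01-14), F (2024-02-10), B (2025-01-09), D (2025-10-11), A (2025-10-23).
Because C would otherwise rank above B, the subordination swaps them.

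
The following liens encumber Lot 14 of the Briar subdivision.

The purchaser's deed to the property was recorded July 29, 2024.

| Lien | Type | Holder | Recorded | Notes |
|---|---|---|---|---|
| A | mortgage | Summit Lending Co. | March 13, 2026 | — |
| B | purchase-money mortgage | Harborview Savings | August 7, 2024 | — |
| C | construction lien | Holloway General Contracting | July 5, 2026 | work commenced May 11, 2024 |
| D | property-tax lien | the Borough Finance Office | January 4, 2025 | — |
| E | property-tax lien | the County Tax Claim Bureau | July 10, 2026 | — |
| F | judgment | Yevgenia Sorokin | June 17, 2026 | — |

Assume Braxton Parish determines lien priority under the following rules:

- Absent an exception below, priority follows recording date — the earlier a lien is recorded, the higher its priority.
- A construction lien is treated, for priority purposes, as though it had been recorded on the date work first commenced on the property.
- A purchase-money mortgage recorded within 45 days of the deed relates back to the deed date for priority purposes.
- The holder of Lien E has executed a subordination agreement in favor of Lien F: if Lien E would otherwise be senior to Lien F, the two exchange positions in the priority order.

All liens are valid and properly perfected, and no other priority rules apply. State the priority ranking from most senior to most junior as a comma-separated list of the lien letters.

First, effective dates: B relates back to the deed date July 29, 2024; C relates back to May 11, 2024 (work commenced).
Ordering by effective date: C (May 11, 2024), B (July 29, 2024), D (January 4, 2025), A (March 13, 2026), F (June 17, 2026), E (July 10, 2026).
E already ranks below F; the subordination has no effect.

C, B, D, A, F, E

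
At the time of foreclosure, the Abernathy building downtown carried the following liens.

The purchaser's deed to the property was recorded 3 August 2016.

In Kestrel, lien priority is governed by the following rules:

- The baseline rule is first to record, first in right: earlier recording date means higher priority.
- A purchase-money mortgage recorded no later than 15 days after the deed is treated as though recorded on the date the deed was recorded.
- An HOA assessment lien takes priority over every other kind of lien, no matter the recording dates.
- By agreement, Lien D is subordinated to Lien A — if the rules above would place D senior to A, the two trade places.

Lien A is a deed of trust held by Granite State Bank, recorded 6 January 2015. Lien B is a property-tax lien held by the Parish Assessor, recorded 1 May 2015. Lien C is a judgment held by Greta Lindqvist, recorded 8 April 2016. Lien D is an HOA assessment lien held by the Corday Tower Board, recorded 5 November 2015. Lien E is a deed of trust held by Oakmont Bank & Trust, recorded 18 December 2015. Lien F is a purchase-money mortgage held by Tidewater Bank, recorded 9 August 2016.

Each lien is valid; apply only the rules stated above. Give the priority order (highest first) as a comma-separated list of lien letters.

A, D, B, E, C, F

First, effective dates: F was recorded within the 15-day window, so its effective date is the deed date 3 August 2016.
D, as an HOA assessment lien, has superpriority and ranks first.
Among the remaining liens, by effective date: A (6 January 2015), B (1 May 2015), E (18 December 2015), C (8 April 2016), F (3 August 2016).
D is senior to A before the subordination, so the two trade places.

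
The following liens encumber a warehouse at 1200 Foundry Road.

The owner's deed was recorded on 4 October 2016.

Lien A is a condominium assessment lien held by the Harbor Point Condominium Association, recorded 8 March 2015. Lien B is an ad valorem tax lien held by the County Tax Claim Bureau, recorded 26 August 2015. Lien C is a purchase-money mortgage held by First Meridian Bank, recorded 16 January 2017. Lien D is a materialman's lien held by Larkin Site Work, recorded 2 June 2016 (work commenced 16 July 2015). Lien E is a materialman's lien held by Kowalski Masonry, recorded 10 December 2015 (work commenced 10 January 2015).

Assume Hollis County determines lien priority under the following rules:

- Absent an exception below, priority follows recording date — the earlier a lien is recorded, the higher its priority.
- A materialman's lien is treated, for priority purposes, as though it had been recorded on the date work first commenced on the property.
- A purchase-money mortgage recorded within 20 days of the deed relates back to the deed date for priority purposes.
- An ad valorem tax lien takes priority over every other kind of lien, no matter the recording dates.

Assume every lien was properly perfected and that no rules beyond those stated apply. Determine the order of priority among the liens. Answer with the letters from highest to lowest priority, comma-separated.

Effective dates after the stated exceptions: C was recorded 104 days after the deed, outside the 20-day window, so it keeps its recording date; D is treated as recorded 16 July 2015, the work-commencement date; E's effective date is 10 January 2015, when work began.
B is an ad valorem tax lien and takes priority over every other lien.
Ordering the rest by effective date: E (10 January 2015), A (8 March 2015), D (16 July 2015), C (16 January 2017).

B, E, A, D, C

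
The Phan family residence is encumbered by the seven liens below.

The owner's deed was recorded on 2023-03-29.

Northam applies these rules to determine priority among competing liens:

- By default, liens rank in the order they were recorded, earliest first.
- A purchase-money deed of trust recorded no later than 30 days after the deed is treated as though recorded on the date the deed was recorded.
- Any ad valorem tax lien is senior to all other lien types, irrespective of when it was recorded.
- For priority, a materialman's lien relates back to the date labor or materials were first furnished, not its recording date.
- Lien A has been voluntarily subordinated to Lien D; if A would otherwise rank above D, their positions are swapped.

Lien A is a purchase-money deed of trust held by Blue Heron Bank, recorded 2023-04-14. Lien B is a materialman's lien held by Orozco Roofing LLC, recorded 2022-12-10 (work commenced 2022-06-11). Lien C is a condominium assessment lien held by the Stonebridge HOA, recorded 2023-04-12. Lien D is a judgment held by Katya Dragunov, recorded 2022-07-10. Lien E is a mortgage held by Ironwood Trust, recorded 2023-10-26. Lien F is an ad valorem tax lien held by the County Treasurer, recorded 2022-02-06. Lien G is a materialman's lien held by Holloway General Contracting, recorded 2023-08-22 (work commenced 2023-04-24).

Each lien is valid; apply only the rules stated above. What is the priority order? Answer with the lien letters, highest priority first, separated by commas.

First, effective dates: A relates back to the deed date 2023-03-29; B is treated as recorded 2022-06-11, the work-commencement date; G relates back to 2023-04-24 (work commenced).
F is an ad valorem tax lien, so it outranks all other liens regardless of date.
Ordering the rest by effective date: B (2022-06-11), D (2022-07-10), A (2023-03-29), C (2023-04-12), G (2023-04-24), E (2023-10-26).
A is already junior to D, so the subordination agreement changes nothing.

F, B, D, A, C, G, E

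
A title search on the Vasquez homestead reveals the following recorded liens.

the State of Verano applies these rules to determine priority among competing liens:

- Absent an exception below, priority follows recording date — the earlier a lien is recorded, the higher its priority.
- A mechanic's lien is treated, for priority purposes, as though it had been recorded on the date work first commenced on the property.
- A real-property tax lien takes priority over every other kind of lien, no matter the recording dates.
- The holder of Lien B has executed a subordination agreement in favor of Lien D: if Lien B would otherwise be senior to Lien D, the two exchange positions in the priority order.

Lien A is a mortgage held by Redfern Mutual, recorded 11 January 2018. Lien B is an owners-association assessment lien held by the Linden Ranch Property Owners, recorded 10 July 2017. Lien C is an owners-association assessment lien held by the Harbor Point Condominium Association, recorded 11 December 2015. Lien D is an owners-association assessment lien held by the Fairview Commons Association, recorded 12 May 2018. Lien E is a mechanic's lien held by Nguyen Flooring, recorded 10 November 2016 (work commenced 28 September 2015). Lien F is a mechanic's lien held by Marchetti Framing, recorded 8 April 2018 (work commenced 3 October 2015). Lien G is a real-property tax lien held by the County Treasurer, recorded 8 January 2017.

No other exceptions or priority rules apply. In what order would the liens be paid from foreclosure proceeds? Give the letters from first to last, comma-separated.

First, effective dates: E is treated as recorded 28 September 2015, the work-commencement date; F relates back to 3 October 2015 (work commenced).
G, as a real-property tax lien, has superpriority and ranks first.
Ordering the rest by effective date: E (28 September 2015), F (3 October 2015), C (11 December 2015), B (10 July 2017), A (11 January 2018), D (12 May 2018).
Because B would otherwise rank above D, the subordination swaps them.

G, E, F, C, D, A, B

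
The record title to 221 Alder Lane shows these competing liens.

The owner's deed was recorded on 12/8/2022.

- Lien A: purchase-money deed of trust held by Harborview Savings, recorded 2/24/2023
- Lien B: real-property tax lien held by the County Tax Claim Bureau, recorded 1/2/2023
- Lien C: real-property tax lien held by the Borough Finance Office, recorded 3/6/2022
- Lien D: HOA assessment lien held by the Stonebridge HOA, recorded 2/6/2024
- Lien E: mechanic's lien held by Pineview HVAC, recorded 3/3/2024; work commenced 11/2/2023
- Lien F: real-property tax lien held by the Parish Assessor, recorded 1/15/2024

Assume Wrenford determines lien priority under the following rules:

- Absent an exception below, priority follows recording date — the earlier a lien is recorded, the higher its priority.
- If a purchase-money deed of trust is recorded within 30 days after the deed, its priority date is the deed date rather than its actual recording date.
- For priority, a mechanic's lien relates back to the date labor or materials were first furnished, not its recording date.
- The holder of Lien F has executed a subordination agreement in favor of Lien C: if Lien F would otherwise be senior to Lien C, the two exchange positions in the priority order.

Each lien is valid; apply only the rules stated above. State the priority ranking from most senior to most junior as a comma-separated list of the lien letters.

Adjusting effective dates: A was recorded 78 days after the deed, outside the 30-day window, so it keeps its recording date; E's effective date is 11/2/2023, when work began.
Ordering by effective date: C (3/6/2022), B (1/2/2023), A (2/24/2023), E (11/2/2023), F (1/15/2024), D (2/6/2024).
F already ranks below C; the subordination has no effect.

C, B, A, E, F, D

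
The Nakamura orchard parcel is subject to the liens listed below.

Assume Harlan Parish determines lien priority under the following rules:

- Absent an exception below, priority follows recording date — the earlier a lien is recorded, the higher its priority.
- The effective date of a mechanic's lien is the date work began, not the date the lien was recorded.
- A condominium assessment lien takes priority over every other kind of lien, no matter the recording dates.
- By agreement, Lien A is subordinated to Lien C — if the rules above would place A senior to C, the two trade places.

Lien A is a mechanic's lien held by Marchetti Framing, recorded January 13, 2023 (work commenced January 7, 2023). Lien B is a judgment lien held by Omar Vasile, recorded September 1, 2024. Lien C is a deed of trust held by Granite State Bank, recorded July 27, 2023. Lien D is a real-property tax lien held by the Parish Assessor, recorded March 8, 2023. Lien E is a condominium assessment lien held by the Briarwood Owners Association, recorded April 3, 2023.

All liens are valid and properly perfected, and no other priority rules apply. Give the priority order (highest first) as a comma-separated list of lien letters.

E, C, D, A, B

Adjusting effective dates: A's effective date is January 7, 2023, when work began.
E, as a condominium assessment lien, has superpriority and ranks first.
Among the remaining liens, by effective date: A (January 7, 2023), D (March 8, 2023), C (July 27, 2023), B (September 1, 2024).
A would otherwise be senior to C, so under the subordination agreement A and C exchange positions.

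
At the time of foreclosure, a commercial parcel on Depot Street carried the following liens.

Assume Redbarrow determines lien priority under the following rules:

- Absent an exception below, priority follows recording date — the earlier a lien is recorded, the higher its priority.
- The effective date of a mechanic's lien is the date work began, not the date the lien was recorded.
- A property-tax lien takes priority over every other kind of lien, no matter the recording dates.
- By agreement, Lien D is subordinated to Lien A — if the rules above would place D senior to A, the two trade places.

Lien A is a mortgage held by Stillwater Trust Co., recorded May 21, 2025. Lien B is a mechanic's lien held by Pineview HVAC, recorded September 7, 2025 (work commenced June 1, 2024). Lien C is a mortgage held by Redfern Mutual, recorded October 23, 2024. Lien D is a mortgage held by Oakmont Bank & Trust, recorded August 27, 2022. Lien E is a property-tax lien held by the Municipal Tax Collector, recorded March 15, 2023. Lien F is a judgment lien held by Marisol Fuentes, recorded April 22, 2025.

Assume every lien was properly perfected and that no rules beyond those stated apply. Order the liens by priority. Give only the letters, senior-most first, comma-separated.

Effective dates after the stated exceptions: B relates back to June 1, 2024 (work commenced).
E, as a property-tax lien, has superpriority and ranks first.
The other liens, earliest effective date first: D (August 27, 2022), B (June 1, 2024), C (October 23, 2024), F (April 22, 2025), A (May 21, 2025).
The subordination applies — D was senior to A — so D and A swap.

E, A, B, C, F, D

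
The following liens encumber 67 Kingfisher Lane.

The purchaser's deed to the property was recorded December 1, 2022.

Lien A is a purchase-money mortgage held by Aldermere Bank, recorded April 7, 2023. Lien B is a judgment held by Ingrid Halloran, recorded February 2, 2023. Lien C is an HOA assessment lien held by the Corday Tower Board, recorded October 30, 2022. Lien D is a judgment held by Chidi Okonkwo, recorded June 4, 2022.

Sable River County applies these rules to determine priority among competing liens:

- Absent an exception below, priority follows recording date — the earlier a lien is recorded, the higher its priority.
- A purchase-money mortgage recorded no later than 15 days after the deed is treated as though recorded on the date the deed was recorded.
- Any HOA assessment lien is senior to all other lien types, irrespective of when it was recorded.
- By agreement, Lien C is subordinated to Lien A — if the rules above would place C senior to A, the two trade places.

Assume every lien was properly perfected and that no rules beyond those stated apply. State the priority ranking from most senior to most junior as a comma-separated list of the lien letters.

A, D, B, C

Adjusting effective dates: A was recorded 127 days after the deed — beyond 15 days — so no relation-back applies.
C is an HOA assessment lien and takes priority over every other lien.
Remaining liens by effective date: D (June 4, 2022), B (February 2, 2023), A (April 7, 2023).
C is senior to A before the subordination, so the two trade places.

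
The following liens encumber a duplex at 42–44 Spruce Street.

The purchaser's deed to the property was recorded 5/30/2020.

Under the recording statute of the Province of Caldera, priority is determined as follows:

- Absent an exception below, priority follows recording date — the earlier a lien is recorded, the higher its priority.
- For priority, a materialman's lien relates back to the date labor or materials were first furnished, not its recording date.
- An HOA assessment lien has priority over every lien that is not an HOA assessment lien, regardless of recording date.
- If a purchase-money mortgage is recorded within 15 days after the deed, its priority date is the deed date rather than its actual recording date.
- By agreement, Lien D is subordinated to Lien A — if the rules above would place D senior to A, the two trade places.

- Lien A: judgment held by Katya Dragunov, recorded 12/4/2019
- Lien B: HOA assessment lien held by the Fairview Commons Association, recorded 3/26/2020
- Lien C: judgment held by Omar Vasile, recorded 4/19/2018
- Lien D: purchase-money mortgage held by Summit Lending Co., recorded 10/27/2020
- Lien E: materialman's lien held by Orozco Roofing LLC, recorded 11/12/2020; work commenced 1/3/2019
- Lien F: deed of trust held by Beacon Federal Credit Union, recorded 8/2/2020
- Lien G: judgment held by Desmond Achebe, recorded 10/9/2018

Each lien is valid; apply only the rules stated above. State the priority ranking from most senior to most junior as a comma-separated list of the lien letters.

First, effective dates: D missed the 15-day window (150 days after the deed), so its recording date stands; E's effective date is 1/3/2019, when work began.
B is an HOA assessment lien and takes priority over every other lien.
Remaining liens by effective date: C (4/19/2018), G (10/9/2018), E (1/3/2019), A (12/4/2019), F (8/2/2020), D (10/27/2020).
D is already junior to A, so the subordination agreement changes nothing.

B, C, G, E, A, F, D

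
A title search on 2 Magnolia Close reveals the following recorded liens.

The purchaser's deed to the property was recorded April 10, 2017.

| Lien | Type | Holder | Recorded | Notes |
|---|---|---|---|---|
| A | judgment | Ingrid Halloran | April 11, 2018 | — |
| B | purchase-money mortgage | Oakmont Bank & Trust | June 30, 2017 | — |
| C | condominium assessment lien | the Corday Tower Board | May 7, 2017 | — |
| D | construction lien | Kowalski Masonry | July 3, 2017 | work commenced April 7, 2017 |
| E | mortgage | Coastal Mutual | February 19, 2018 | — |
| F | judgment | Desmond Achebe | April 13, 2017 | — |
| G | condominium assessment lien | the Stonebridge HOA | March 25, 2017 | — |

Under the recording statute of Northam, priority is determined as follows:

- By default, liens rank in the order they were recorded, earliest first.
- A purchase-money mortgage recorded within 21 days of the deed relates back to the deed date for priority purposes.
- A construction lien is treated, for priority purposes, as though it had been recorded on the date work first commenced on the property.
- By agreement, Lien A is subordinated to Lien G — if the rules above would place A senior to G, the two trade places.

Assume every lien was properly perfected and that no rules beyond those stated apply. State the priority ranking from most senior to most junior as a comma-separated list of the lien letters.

First, effective dates: B was recorded 81 days after the deed — beyond 21 days — so no relation-back applies; D relates back to April 7, 2017 (work commenced).
By effective date: G (March 25, 2017), D (April 7, 2017), F (April 13, 2017), C (May 7, 2017), B (June 30, 2017), E (February 19, 2018), A (April 11, 2018).
Since A is not senior to G, the subordination leaves the order unchanged.

G, D, F, C, B, E, A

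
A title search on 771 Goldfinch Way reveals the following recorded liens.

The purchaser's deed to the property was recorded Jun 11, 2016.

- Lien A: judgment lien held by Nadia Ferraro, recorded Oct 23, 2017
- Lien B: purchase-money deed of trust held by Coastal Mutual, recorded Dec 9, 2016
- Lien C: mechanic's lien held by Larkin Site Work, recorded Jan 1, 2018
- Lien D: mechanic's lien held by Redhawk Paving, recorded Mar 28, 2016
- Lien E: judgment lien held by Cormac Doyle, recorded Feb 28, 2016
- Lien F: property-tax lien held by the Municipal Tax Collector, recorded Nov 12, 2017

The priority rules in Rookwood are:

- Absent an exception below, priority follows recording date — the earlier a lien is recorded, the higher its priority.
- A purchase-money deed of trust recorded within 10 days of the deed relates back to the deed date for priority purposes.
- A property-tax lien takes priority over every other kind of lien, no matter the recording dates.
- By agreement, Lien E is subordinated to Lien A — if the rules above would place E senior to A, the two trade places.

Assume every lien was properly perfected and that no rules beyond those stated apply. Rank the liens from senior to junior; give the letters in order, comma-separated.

F, A, D, B, E, C

Adjusting effective dates: B was recorded 181 days after the deed, outside the 10-day window, so it keeps its recording date.
F is a property-tax lien and takes priority over every other lien.
Ordering the rest by effective date: E (Feb 28, 2016), D (Mar 28, 2016), B (Dec 9, 2016), A (Oct 23, 2017), C (Jan 1, 2018).
E is senior to A before the subordination, so the two trade places.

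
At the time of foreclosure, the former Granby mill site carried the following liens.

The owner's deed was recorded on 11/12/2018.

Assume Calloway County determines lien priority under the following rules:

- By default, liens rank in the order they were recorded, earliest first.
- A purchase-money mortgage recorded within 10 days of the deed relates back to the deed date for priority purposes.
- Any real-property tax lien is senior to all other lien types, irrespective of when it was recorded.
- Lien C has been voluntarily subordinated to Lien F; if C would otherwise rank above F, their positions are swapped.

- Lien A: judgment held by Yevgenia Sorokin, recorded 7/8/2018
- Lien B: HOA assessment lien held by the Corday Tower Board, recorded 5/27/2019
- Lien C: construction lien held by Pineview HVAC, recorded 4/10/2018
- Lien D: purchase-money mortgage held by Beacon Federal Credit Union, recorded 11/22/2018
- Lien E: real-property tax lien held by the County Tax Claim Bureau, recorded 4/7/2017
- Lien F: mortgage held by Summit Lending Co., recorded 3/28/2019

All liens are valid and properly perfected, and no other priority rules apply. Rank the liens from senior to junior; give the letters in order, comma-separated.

E, F, A, D, C, B

Adjusting effective dates: D was recorded within the 10-day window, so its effective date is the deed date 11/12/2018.
E, as a real-property tax lien, has superpriority and ranks first.
Remaining liens by effective date: C (4/10/2018), A (7/8/2018), D (11/12/2018), F (3/28/2019), B (5/27/2019).
C would otherwise be senior to F, so under the subordination agreement C and F exchange positions.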